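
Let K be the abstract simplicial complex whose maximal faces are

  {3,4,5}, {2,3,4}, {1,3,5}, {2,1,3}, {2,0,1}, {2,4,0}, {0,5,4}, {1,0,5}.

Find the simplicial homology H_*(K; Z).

Fix the vertex order 0 < 1 < 2 < 3 < 4 < 5 and write every simplex with vertices in increasing order. Then dim K = 2 and the simplices of K are:

  0-simplices (6): [0], [1], [2], [3], [4], [5]
  1-simplices (12): [0,1], [0,2], [0,4], [0,5], [1,2], [1,3], [1,5], [2,3], [2,4], [3,4], [3,5], [4,5]
  2-simplices (8): [0,1,2], [0,1,5], [0,2,4], [0,4,5], [1,2,3], [1,3,5], [2,3,4], [3,4,5]

so the chain groups are C_0 ≅ Z^6, C_1 ≅ Z^12, C_2 ≅ Z^8.

∂_1: C_1 → C_0 maps an edge to its endpoints' difference, ∂[p,q] = q − p. For instance
  ∂[0,4] = [4] − [0].
As a 6×12 matrix over Z this has rank 5, with invariant factors (1,1,1,1,1).

Boundary ∂_2: C_2 → C_1 maps a triangle to the signed sum of its edges. For instance
  ∂[0,4,5] = [4,5] − [0,5] + [0,4],
  ∂[0,1,2] = [1,2] − [0,2] + [0,1].
This gives a 12×8 integer matrix of rank 7; reducing to Smith normal form yields diagonal entries (1,1,1,1,1,1,1).

Computing H_k = (kernel of ∂_k) / (image of ∂_{k+1}):

  H_0: rank C_0 − rank ∂_1 = 6 − 5 = 1, and the invariant factors of ∂_1 are all 1, so H_0 = Z.
  H_1: rank ker ∂_1 − rank ∂_2 = (12 − 5) − 7 = 0, and the invariant factors of ∂_2 are all 1, so H_1 = 0.
  H_2: rank ker ∂_2 − rank ∂_3 = (8 − 7) − 0 = 1, and there is no ∂_3, so H_2 = Z.

(K is a triangulation of the 2-sphere S^2.)

H_0 ≅ Z,  H_1 = 0,  H_2 ≅ Z.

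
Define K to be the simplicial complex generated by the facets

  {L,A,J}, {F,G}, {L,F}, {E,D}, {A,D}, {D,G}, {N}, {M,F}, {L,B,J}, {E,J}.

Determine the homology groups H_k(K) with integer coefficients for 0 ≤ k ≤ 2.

Order the vertices as A < B < D < E < F < G < J < L < M < N. Listing each simplex with vertices in this order, K has dimension 2 with simplices:

  0-simplices (10): A, B, D, E, F, G, J, L, M, N
  1-simplices (12): AD, AJ, AL, BJ, BL, DE, DG, EJ, FG, FL, FM, JL
  2-simplices (2): AJL, BJL

Hence C_0 ≅ Z^10, C_1 ≅ Z^12, C_2 ≅ Z^2.

∂_1: C_1 → C_0 sends each edge [p,q] (with p < q) to q − p.
The 10×12 boundary matrix has rank 8 and Smith normal form diag(1,1,1,1,1,1,1,1).

The boundary map ∂_2: C_2 → C_1 maps a triangle to the signed sum of its edges. For instance
  ∂AJL = JL − AL + AJ,
  ∂BJL = JL − BL + BJ.
The resulting 12×2 matrix has rank 2, and its Smith normal form has invariant factors (1,1).

Reading off H_k = ker ∂_k / im ∂_{k+1}:

  H_0: rank C_0 − rank ∂_1 = 10 − 8 = 2, and the invariant factors of ∂_1 are all 1, so H_0 = Z^2.
  H_1: rank ker ∂_1 − rank ∂_2 = (12 − 8) − 2 = 2, and the invariant factors of ∂_2 are all 1, so H_1 = Z^2.
  H_2: rank ker ∂_2 − rank ∂_3 = (2 − 2) − 0 = 0, and there is no ∂_3, so H_2 = 0.

H_0 = Z^2,  H_1 = Z^2,  H_2 = 0.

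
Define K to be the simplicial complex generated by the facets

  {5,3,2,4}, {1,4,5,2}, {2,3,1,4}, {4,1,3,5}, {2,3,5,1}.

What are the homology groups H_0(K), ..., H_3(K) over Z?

H_0 = Z,  H_1 = 0,  H_2 = 0,  H_3 = Z.

Order the vertices as 1 < 2 < 3 < 4 < 5. Listing each simplex with vertices in this order, K has dimension 3 with simplices:

  0-simplices (5): [1], [2], [3], [4], [5]
  1-simplices (10): [1,2], [1,3], [1,4], [1,5], [2,3], [2,4], [2,5], [3,4], [3,5], [4,5]
  2-simplices (10): [1,2,3], [1,2,4], [1,2,5], [1,3,4], [1,3,5], [1,4,5], [2,3,4], [2,3,5], [2,4,5], [3,4,5]
  3-simplices (5): [1,2,3,4], [1,2,3,5], [1,2,4,5], [1,3,4,5], [2,3,4,5]

Hence C_0 ≅ Z^5, C_1 ≅ Z^10, C_2 ≅ Z^10, C_3 ≅ Z^5.

The boundary map ∂_1: C_1 → C_0 sends each edge [p,q] (with p < q) to q − p. For instance
  ∂[2,5] = [5] − [2].
This gives a 5×10 integer matrix of rank 4; reducing to Smith normal form yields diagonal entries (1,1,1,1).

∂_2: C_2 → C_1 acts by ∂[p,q,r] = [q,r] − [p,r] + [p,q]. For instance
  ∂[3,4,5] = [4,5] − [3,5] + [3,4],
  ∂[2,3,5] = [3,5] − [2,5] + [2,3].
The resulting 10×10 matrix has rank 6, and its Smith normal form has invariant factors (1,1,1,1,1,1).

Boundary ∂_3: C_3 → C_2 sends each 3-simplex σ to the alternating sum Σ_i (−1)^i (σ with its i-th vertex removed). For instance
  ∂[1,3,4,5] = [3,4,5] − [1,4,5] + [1,3,5] − [1,3,4],
  ∂[1,2,3,4] = [2,3,4] − [1,3,4] + [1,2,4] − [1,2,3].
This gives a 10×5 integer matrix of rank 4; reducing to Smith normal form yields diagonal entries (1,1,1,1).

Reading off H_k = ker ∂_k / im ∂_{k+1}:

  H_0: rank C_0 − rank ∂_1 = 5 − 4 = 1, and the invariant factors of ∂_1 are all 1, so H_0 = Z.
  H_1: rank ker ∂_1 − rank ∂_2 = (10 − 4) − 6 = 0, and the invariant factors of ∂_2 are all 1, so H_1 = 0.
  H_2: rank ker ∂_2 − rank ∂_3 = (10 − 6) − 4 = 0, and the invariant factors of ∂_3 are all 1, so H_2 = 0.
  H_3: rank ker ∂_3 − rank ∂_4 = (5 − 4) − 0 = 1, and there is no ∂_4, so H_3 = Z.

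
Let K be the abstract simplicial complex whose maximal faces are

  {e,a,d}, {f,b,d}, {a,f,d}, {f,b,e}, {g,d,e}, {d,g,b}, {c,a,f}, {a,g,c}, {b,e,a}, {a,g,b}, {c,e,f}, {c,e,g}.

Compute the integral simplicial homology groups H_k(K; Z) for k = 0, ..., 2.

H_0 = Z,  H_1 = Z/2Z,  H_2 = 0.

Order the vertices as a < b < c < d < e < f < g. Listing each simplex with vertices in this order, K has dimension 2 with simplices:

  0-simplices (7): a, b, c, d, e, f, g
  1-simplices (18): ab, ac, ad, ae, af, ag, bd, be, bf, bg, ce, cf, cg, de, df, dg, ef, eg
  2-simplices (12): abe, abg, acf, acg, ade, adf, bdf, bdg, bef, cef, ceg, deg

Hence C_0 ≅ Z^7, C_1 ≅ Z^18, C_2 ≅ Z^12.

∂_1: C_1 → C_0 maps an edge to its endpoints' difference, ∂[p,q] = q − p. For instance
  ∂be = e − b.
The resulting 7×18 matrix has rank 6, and its Smith normal form has invariant factors (1,1,1,1,1,1).

∂_2: C_2 → C_1 maps a triangle to the signed sum of its edges. For instance
  ∂acg = cg − ag + ac,
  ∂bdf = df − bf + bd.
The 18×12 boundary matrix has rank 12 and Smith normal form diag(1,1,1,1,1,1,1,1,1,1,1,2).

Reading off H_k = ker ∂_k / im ∂_{k+1}:

  H_0: rank C_0 − rank ∂_1 = 7 − 6 = 1, and the invariant factors of ∂_1 are all 1, so H_0 = Z.
  H_1: rank ker ∂_1 − rank ∂_2 = (18 − 6) − 12 = 0, and ∂_2 has invariant factor 2 > 1, so H_1 = Z/2Z.
  H_2: rank ker ∂_2 − rank ∂_3 = (12 − 12) − 0 = 0, and there is no ∂_3, so H_2 = 0.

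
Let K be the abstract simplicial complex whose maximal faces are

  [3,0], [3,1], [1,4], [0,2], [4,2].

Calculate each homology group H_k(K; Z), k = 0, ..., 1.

H_0 ≅ Z,  H_1 ≅ Z.

K has 5 vertices, 5 edges.
rank ∂_0 = 0, rank ∂_1 = 4 ⇒ b_0 = 5 − 0 − 4 = 1; all invariant factors of ∂_1 are 1 so no torsion. So H_0 ≅ Z.
rank ∂_1 = 4, rank ∂_2 = 0 ⇒ b_1 = 5 − 4 − 0 = 1. So H_1 ≅ Z.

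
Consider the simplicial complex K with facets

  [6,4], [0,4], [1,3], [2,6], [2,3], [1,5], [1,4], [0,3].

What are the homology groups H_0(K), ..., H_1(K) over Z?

H_0 ≅ Z,  H_1 ≅ Z^2.

Take the total order 0 < 1 < 2 < 3 < 4 < 5 < 6 on the vertex set. Then K (dimension 1) consists of the simplices:

  0-simplices (7): [0], [1], [2], [3], [4], [5], [6]
  1-simplices (8): [0,3], [0,4], [1,3], [1,4], [1,5], [2,3], [2,6], [4,6]

Hence C_0 ≅ Z^7, C_1 ≅ Z^8.

Boundary ∂_1: C_1 → C_0 maps an edge to its endpoints' difference, ∂[p,q] = q − p. For instance
  ∂[0,4] = [4] − [0].
The 7×8 boundary matrix has rank 6 and Smith normal form diag(1,1,1,1,1,1).

From H_k ≅ ker(∂_k) / im(∂_{k+1}) we obtain:

  H_0: rank C_0 − rank ∂_1 = 7 − 6 = 1, and the invariant factors of ∂_1 are all 1, so H_0 ≅ Z.
  H_1: rank ker ∂_1 − rank ∂_2 = (8 − 6) − 0 = 2, and there is no ∂_2, so H_1 ≅ Z^2.

As a check, the Euler characteristic is 7 − 8 = -1, which agrees with 1 − 2 = -1.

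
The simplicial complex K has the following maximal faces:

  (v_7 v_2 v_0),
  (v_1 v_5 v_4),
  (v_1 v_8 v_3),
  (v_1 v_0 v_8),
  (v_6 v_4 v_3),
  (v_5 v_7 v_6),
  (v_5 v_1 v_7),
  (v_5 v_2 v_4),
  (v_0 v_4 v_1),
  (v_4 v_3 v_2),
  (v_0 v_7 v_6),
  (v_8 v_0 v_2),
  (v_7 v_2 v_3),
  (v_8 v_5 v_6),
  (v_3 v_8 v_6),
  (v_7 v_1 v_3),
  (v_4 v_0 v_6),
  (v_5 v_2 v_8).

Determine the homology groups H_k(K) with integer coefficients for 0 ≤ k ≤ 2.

H_0 = Z,  H_1 = Z^2,  H_2 = Z.

Fix the vertex order v_0 < v_1 < v_2 < v_3 < v_4 < v_5 < v_6 < v_7 < v_8 and write every simplex with vertices in increasing order. Then dim K = 2 and the simplices of K are:

  0-simplices (9): [v_0], [v_1], [v_2], [v_3], [v_4], [v_5], [v_6], [v_7], [v_8]
  1-simplices (27): (27 of them)
  2-simplices (18): (18 of them)

Hence C_0 ≅ Z^9, C_1 ≅ Z^27, C_2 ≅ Z^18.

Boundary ∂_1: C_1 → C_0 is given by ∂[p,q] = [q] − [p]. For instance
  ∂[v_3,v_8] = [v_8] − [v_3].
The resulting 9×27 matrix has rank 8, and its Smith normal form has invariant factors (1,1,1,1,1,1,1,1).

The boundary map ∂_2: C_2 → C_1 sends each 2-simplex [p,q,r] to [q,r] − [p,r] + [p,q]. For instance
  ∂[v_0,v_2,v_8] = [v_2,v_8] − [v_0,v_8] + [v_0,v_2],
  ∂[v_5,v_6,v_8] = [v_6,v_8] − [v_5,v_8] + [v_5,v_6].
As a 27×18 matrix over Z this has rank 17, with invariant factors (1,1,1,1,1,1,1,1,1,1,1,1,1,1,1,1,1).

Reading off H_k = ker ∂_k / im ∂_{k+1}:

  H_0: rank C_0 − rank ∂_1 = 9 − 8 = 1, and the invariant factors of ∂_1 are all 1, so H_0 = Z.
  H_1: rank ker ∂_1 − rank ∂_2 = (27 − 8) − 17 = 2, and the invariant factors of ∂_2 are all 1, so H_1 = Z^2.
  H_2: rank ker ∂_2 − rank ∂_3 = (18 − 17) − 0 = 1, and there is no ∂_3, so H_2 = Z.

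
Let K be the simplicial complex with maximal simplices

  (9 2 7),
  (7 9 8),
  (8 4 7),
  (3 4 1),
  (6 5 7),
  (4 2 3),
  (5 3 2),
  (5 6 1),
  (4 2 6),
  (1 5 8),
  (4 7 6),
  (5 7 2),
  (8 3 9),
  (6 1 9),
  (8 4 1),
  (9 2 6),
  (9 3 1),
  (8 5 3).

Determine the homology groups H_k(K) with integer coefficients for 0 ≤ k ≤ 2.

K has 9 vertices, 27 edges, 18 triangles.
rank ∂_0 = 0, rank ∂_1 = 8 ⇒ b_0 = 9 − 0 − 8 = 1; all invariant factors of ∂_1 are 1 so no torsion. So H_0 = Z.
rank ∂_1 = 8, rank ∂_2 = 18 ⇒ b_1 = 27 − 8 − 18 = 1; ∂_2 has invariant factor(s) [2] giving torsion. So H_1 = Z ⊕ Z/2.
rank ∂_2 = 18, rank ∂_3 = 0 ⇒ b_2 = 18 − 18 − 0 = 0. So H_2 = 0.

H_0 = Z,  H_1 = Z ⊕ Z/2,  H_2 = 0.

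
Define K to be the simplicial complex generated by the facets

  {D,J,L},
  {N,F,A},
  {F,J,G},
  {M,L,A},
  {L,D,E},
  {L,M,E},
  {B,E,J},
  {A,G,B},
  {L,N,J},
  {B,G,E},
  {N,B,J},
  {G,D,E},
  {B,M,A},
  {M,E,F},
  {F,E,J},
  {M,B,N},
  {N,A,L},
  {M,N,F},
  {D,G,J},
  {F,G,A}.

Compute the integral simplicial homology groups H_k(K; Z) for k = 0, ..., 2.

We work with the vertex ordering A < B < D < E < F < G < J < L < M < N. The simplices of K, each written with vertices in increasing order, are:

  0-simplices (10): A, B, D, E, F, G, J, L, M, N
  1-simplices (30): AB, AF, AG, AL, AM, AN, BE, BG, BJ, BM, BN, DE, DG, DJ, DL, EF, EG, EJ, EL, EM, FG, FJ, FM, FN, GJ, JL, JN, LM, LN, MN
  2-simplices (20): ABG, ABM, AFG, AFN, ALM, ALN, BEG, BEJ, BJN, BMN, DEG, DEL, DGJ, DJL, EFJ, EFM, ELM, FGJ, FMN, JLN

Hence C_0 ≅ Z^10, C_1 ≅ Z^30, C_2 ≅ Z^20.

∂_1: C_1 → C_0 sends each edge [p,q] (with p < q) to q − p. For instance
  ∂BJ = J − B.
This gives a 10×30 integer matrix of rank 9; reducing to Smith normal form yields diagonal entries (1,1,1,1,1,1,1,1,1).

∂_2: C_2 → C_1 sends each 2-simplex [p,q,r] to [q,r] − [p,r] + [p,q]. For instance
  ∂BEG = EG − BG + BE,
  ∂DGJ = GJ − DJ + DG.
The resulting 30×20 matrix has rank 20, and its Smith normal form has invariant factors (1,1,1,1,1,1,1,1,1,1,1,1,1,1,1,1,1,1,1,2).

Computing H_k = (kernel of ∂_k) / (image of ∂_{k+1}):

  H_0: rank C_0 − rank ∂_1 = 10 − 9 = 1, and the invariant factors of ∂_1 are all 1, so H_0 = Z.
  H_1: rank ker ∂_1 − rank ∂_2 = (30 − 9) − 20 = 1, and ∂_2 has invariant factor 2 > 1, so H_1 = Z ⊕ Z_2.
  H_2: rank ker ∂_2 − rank ∂_3 = (20 − 20) − 0 = 0, and there is no ∂_3, so H_2 = 0.

H_0 ≅ Z,  H_1 ≅ Z ⊕ Z_2,  H_2 = 0.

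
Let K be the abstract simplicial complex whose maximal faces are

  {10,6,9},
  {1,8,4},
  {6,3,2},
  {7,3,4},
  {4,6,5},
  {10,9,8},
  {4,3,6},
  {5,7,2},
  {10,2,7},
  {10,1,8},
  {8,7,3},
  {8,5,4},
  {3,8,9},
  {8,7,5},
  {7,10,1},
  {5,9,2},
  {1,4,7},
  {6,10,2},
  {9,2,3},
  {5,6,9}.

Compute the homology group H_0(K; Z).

We work with the vertex ordering 1 < 2 < 3 < 4 < 5 < 6 < 7 < 8 < 9 < 10. The simplices of K, each written with vertices in increasing order, are:

  0-simplices (10): [1], [2], [3], [4], [5], [6], [7], [8], [9], [10]
  1-simplices (30): (30 of them)
  2-simplices (20): (20 of them)

so the chain groups are C_0 ≅ Z^10, C_1 ≅ Z^30, C_2 ≅ Z^20.

Boundary ∂_1: C_1 → C_0 is given by ∂[p,q] = [q] − [p]. For instance
  ∂[8,9] = [9] − [8].
The resulting 10×30 matrix has rank 9, and its Smith normal form has invariant factors (1,1,1,1,1,1,1,1,1).

The boundary map ∂_2: C_2 → C_1 acts by ∂[p,q,r] = [q,r] − [p,r] + [p,q]. For instance
  ∂[4,5,8] = [5,8] − [4,8] + [4,5],
  ∂[2,7,10] = [7,10] − [2,10] + [2,7].
As a 30×20 matrix over Z this has rank 20, with invariant factors (1,1,1,1,1,1,1,1,1,1,1,1,1,1,1,1,1,1,1,2).

Computing H_k = (kernel of ∂_k) / (image of ∂_{k+1}):

  H_0: rank C_0 − rank ∂_1 = 10 − 9 = 1, and the invariant factors of ∂_1 are all 1, so H_0 ≅ Z.

H_0 = Z.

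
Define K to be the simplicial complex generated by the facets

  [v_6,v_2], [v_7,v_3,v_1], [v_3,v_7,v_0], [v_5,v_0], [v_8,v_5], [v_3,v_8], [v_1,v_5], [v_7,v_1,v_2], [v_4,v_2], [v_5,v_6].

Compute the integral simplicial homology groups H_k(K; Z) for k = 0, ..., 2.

K has 9 vertices, 14 edges, 3 triangles.
rank ∂_0 = 0, rank ∂_1 = 8 ⇒ b_0 = 9 − 0 − 8 = 1; all invariant factors of ∂_1 are 1 so no torsion. So H_0 = Z.
rank ∂_1 = 8, rank ∂_2 = 3 ⇒ b_1 = 14 − 8 − 3 = 3; all invariant factors of ∂_2 are 1 so no torsion. So H_1 = Z^3.
rank ∂_2 = 3, rank ∂_3 = 0 ⇒ b_2 = 3 − 3 − 0 = 0. So H_2 = 0.

H_0 ≅ Z,  H_1 ≅ Z^3,  H_2 = 0.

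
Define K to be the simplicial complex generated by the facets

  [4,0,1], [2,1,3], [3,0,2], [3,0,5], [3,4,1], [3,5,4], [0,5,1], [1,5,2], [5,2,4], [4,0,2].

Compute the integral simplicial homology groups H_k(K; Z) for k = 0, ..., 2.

H_0 ≅ Z,  H_1 ≅ Z/2,  H_2 = 0.

Order the vertices as 0 < 1 < 2 < 3 < 4 < 5. Listing each simplex with vertices in this order, K has dimension 2 with simplices:

  0-simplices (6): [0], [1], [2], [3], [4], [5]
  1-simplices (15): [0,1], [0,2], [0,3], [0,4], [0,5], [1,2], [1,3], [1,4], [1,5], [2,3], [2,4], [2,5], [3,4], [3,5], [4,5]
  2-simplices (10): [0,1,4], [0,1,5], [0,2,3], [0,2,4], [0,3,5], [1,2,3], [1,2,5], [1,3,4], [2,4,5], [3,4,5]

giving chain groups C_0 ≅ Z^6, C_1 ≅ Z^15, C_2 ≅ Z^10.

∂_1: C_1 → C_0 maps an edge to its endpoints' difference, ∂[p,q] = q − p. For instance
  ∂[1,2] = [2] − [1].
The resulting 6×15 matrix has rank 5, and its Smith normal form has invariant factors (1,1,1,1,1).

The boundary map ∂_2: C_2 → C_1 acts by ∂[p,q,r] = [q,r] − [p,r] + [p,q]. For instance
  ∂[0,1,5] = [1,5] − [0,5] + [0,1],
  ∂[0,2,3] = [2,3] − [0,3] + [0,2].
The resulting 15×10 matrix has rank 10, and its Smith normal form has invariant factors (1,1,1,1,1,1,1,1,1,2).

From H_k ≅ ker(∂_k) / im(∂_{k+1}) we obtain:

  H_0: rank C_0 − rank ∂_1 = 6 − 5 = 1, and the invariant factors of ∂_1 are all 1, so H_0 ≅ Z.
  H_1: rank ker ∂_1 − rank ∂_2 = (15 − 5) − 10 = 0, and ∂_2 has invariant factor 2 > 1, so H_1 ≅ Z/2.
  H_2: rank ker ∂_2 − rank ∂_3 = (10 − 10) − 0 = 0, and there is no ∂_3, so H_2 ≅ 0.

As a check, the Euler characteristic is 6 − 15 + 10 = 1, which agrees with 1 − 0 + 0 = 1.
(K is a triangulation of the real projective plane RP^2.)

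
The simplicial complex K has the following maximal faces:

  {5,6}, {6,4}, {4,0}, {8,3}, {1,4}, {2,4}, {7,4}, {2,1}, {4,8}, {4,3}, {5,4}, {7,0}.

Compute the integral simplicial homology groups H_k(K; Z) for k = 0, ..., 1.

H_0 ≅ Z,  H_1 ≅ Z^4.

Fix the vertex order 0 < 1 < 2 < 3 < 4 < 5 < 6 < 7 < 8 and write every simplex with vertices in increasing order. Then dim K = 1 and the simplices of K are:

  0-simplices (9): [0], [1], [2], [3], [4], [5], [6], [7], [8]
  1-simplices (12): [0,4], [0,7], [1,2], [1,4], [2,4], [3,4], [3,8], [4,5], [4,6], [4,7], [4,8], [5,6]

Hence C_0 ≅ Z^9, C_1 ≅ Z^12.

∂_1: C_1 → C_0 sends each edge [p,q] (with p < q) to q − p.
This gives a 9×12 integer matrix of rank 8; reducing to Smith normal form yields diagonal entries (1,1,1,1,1,1,1,1).

Reading off H_k = ker ∂_k / im ∂_{k+1}:

  H_0: rank C_0 − rank ∂_1 = 9 − 8 = 1, and the invariant factors of ∂_1 are all 1, so H_0 ≅ Z.
  H_1: rank ker ∂_1 − rank ∂_2 = (12 − 8) − 0 = 4, and there is no ∂_2, so H_1 ≅ Z^4.

(K is a triangulation of a wedge of 4 circles.)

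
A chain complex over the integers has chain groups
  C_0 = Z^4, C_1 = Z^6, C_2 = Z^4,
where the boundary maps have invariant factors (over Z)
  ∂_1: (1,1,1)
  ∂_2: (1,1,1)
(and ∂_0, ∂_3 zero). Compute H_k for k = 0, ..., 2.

H_0 = Z,  H_1 = 0,  H_2 = Z.

H_0: b_0 = 4 − 0 − 3 = 1; torsion from ∂_1 factors > 1: none. So H_0 = Z.
H_1: b_1 = 6 − 3 − 3 = 0; torsion from ∂_2 factors > 1: none. So H_1 = 0.
H_2: b_2 = 4 − 3 − 0 = 1; torsion from ∂_3 factors > 1: none. So H_2 = Z.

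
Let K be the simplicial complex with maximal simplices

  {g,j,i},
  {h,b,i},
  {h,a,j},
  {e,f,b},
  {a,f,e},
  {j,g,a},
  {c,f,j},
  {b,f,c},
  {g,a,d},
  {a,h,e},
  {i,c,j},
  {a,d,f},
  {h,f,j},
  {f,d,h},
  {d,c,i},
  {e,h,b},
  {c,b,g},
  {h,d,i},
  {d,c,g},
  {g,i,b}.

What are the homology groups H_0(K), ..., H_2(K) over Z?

H_0 ≅ Z,  H_1 ≅ Z ⊕ Z/2,  H_2 = 0.

Order the vertices as a < b < c < d < e < f < g < h < i < j. Listing each simplex with vertices in this order, K has dimension 2 with simplices:

  0-simplices (10): a, b, c, d, e, f, g, h, i, j
  1-simplices (30): ad, ae, af, ag, ah, aj, bc, be, bf, bg, bh, bi, cd, cf, cg, ci, cj, df, dg, dh, di, ef, eh, fh, fj, gi, gj, hi, hj, ij
  2-simplices (20): adf, adg, aef, aeh, agj, ahj, bcf, bcg, bef, beh, bgi, bhi, cdg, cdi, cfj, cij, dfh, dhi, fhj, gij

so the chain groups are C_0 ≅ Z^10, C_1 ≅ Z^30, C_2 ≅ Z^20.

Boundary ∂_1: C_1 → C_0 is given by ∂[p,q] = [q] − [p]. For instance
  ∂dh = h − d.
This gives a 10×30 integer matrix of rank 9; reducing to Smith normal form yields diagonal entries (1,1,1,1,1,1,1,1,1).

Boundary ∂_2: C_2 → C_1 maps a triangle to the signed sum of its edges. For instance
  ∂cfj = fj − cj + cf,
  ∂gij = ij − gj + gi.
The 30×20 boundary matrix has rank 20 and Smith normal form diag(1,1,1,1,1,1,1,1,1,1,1,1,1,1,1,1,1,1,1,2).

From H_k ≅ ker(∂_k) / im(∂_{k+1}) we obtain:

  H_0: rank C_0 − rank ∂_1 = 10 − 9 = 1, and the invariant factors of ∂_1 are all 1, so H_0 = Z.
  H_1: rank ker ∂_1 − rank ∂_2 = (30 − 9) − 20 = 1, and ∂_2 has invariant factor 2 > 1, so H_1 = Z ⊕ Z/2.
  H_2: rank ker ∂_2 − rank ∂_3 = (20 − 20) − 0 = 0, and there is no ∂_3, so H_2 = 0.

As a check, the Euler characteristic is 10 − 30 + 20 = 0, which agrees with 1 − 1 + 0 = 0.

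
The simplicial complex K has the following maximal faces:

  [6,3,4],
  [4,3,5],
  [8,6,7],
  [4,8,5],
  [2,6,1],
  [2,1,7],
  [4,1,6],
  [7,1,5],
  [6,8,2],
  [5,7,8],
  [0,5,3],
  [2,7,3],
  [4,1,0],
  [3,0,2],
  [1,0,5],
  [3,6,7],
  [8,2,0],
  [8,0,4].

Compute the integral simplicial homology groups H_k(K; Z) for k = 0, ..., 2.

H_0 ≅ Z,  H_1 ≅ Z ⊕ Z/2,  H_2 = 0.

Take the total order 0 < 1 < 2 < 3 < 4 < 5 < 6 < 7 < 8 on the vertex set. Then K (dimension 2) consists of the simplices:

  0-simplices (9): [0], [1], [2], [3], [4], [5], [6], [7], [8]
  1-simplices (27): (27 of them)
  2-simplices (18): [0,1,4], [0,1,5], [0,2,3], [0,2,8], [0,3,5], [0,4,8], [1,2,6], [1,2,7], [1,4,6], [1,5,7], [2,3,7], [2,6,8], [3,4,5], [3,4,6], [3,6,7], [4,5,8], [5,7,8], [6,7,8]

Hence C_0 ≅ Z^9, C_1 ≅ Z^27, C_2 ≅ Z^18.

∂_1: C_1 → C_0 is given by ∂[p,q] = [q] − [p]. For instance
  ∂[5,7] = [7] − [5].
This gives a 9×27 integer matrix of rank 8; reducing to Smith normal form yields diagonal entries (1,1,1,1,1,1,1,1).

Boundary ∂_2: C_2 → C_1 acts by ∂[p,q,r] = [q,r] − [p,r] + [p,q]. For instance
  ∂[0,2,8] = [2,8] − [0,8] + [0,2],
  ∂[1,5,7] = [5,7] − [1,7] + [1,5].
The 27×18 boundary matrix has rank 18 and Smith normal form diag(1,1,1,1,1,1,1,1,1,1,1,1,1,1,1,1,1,2).

Reading off H_k = ker ∂_k / im ∂_{k+1}:

  H_0: rank C_0 − rank ∂_1 = 9 − 8 = 1, and the invariant factors of ∂_1 are all 1, so H_0 ≅ Z.
  H_1: rank ker ∂_1 − rank ∂_2 = (27 − 8) − 18 = 1, and ∂_2 has invariant factor 2 > 1, so H_1 ≅ Z ⊕ Z/2.
  H_2: rank ker ∂_2 − rank ∂_3 = (18 − 18) − 0 = 0, and there is no ∂_3, so H_2 ≅ 0.

As a check, the Euler characteristic is 9 − 27 + 18 = 0, which agrees with 1 − 1 + 0 = 0.
(K is a triangulation of the Klein bottle.)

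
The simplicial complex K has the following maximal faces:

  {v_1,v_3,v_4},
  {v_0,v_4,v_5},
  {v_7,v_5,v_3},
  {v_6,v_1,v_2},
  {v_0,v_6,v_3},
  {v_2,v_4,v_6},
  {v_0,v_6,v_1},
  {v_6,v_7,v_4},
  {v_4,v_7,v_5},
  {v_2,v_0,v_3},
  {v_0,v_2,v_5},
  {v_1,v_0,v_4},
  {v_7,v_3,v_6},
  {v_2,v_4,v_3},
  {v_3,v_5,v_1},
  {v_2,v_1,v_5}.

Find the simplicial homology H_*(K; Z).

We work with the vertex ordering v_0 < v_1 < v_2 < v_3 < v_4 < v_5 < v_6 < v_7. The simplices of K, each written with vertices in increasing order, are:

  0-simplices (8): [v_0], [v_1], [v_2], [v_3], [v_4], [v_5], [v_6], [v_7]
  1-simplices (24): (24 of them)
  2-simplices (16): (16 of them)

Hence C_0 ≅ Z^8, C_1 ≅ Z^24, C_2 ≅ Z^16.

Boundary ∂_1: C_1 → C_0 maps an edge to its endpoints' difference, ∂[p,q] = q − p.
The resulting 8×24 matrix has rank 7, and its Smith normal form has invariant factors (1,1,1,1,1,1,1).

The boundary map ∂_2: C_2 → C_1 acts by ∂[p,q,r] = [q,r] − [p,r] + [p,q]. For instance
  ∂[v_0,v_3,v_6] = [v_3,v_6] − [v_0,v_6] + [v_0,v_3],
  ∂[v_3,v_5,v_7] = [v_5,v_7] − [v_3,v_7] + [v_3,v_5].
The 24×16 boundary matrix has rank 15 and Smith normal form diag(1,1,1,1,1,1,1,1,1,1,1,1,1,1,1).

Now H_k = ker ∂_k / im ∂_{k+1}, so:

  H_0: rank C_0 − rank ∂_1 = 8 − 7 = 1, and the invariant factors of ∂_1 are all 1, so H_0 ≅ Z.
  H_1: rank ker ∂_1 − rank ∂_2 = (24 − 7) − 15 = 2, and the invariant factors of ∂_2 are all 1, so H_1 ≅ Z^2.
  H_2: rank ker ∂_2 − rank ∂_3 = (16 − 15) − 0 = 1, and there is no ∂_3, so H_2 ≅ Z.

(K is a triangulation of the torus T^2.)

H_0 = Z,  H_1 = Z^2,  H_2 = Z.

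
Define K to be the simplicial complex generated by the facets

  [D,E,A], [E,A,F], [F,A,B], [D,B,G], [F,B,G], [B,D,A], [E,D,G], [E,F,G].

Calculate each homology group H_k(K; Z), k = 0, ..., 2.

H_0 ≅ Z,  H_1 = 0,  H_2 ≅ Z.

K has 6 vertices, 12 edges, 8 triangles.
rank ∂_0 = 0, rank ∂_1 = 5 ⇒ b_0 = 6 − 0 − 5 = 1; all invariant factors of ∂_1 are 1 so no torsion. So H_0 ≅ Z.
rank ∂_1 = 5, rank ∂_2 = 7 ⇒ b_1 = 12 − 5 − 7 = 0; all invariant factors of ∂_2 are 1 so no torsion. So H_1 ≅ 0.
rank ∂_2 = 7, rank ∂_3 = 0 ⇒ b_2 = 8 − 7 − 0 = 1. So H_2 ≅ Z.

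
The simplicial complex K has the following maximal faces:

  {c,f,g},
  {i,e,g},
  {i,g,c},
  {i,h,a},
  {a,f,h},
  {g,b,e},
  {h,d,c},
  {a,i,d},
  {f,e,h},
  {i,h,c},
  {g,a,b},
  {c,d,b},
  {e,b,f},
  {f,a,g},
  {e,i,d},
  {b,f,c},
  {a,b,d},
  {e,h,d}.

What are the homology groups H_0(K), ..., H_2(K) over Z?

We work with the vertex ordering a < b < c < d < e < f < g < h < i. The simplices of K, each written with vertices in increasing order, are:

  0-simplices (9): a, b, c, d, e, f, g, h, i
  1-simplices (27): ab, ad, af, ag, ah, ai, bc, bd, be, bf, bg, cd, cf, cg, ch, ci, de, dh, di, ef, eg, eh, ei, fg, fh, gi, hi
  2-simplices (18): abd, abg, adi, afg, afh, ahi, bcd, bcf, bef, beg, cdh, cfg, cgi, chi, deh, dei, efh, egi

Hence C_0 ≅ Z^9, C_1 ≅ Z^27, C_2 ≅ Z^18.

The boundary map ∂_1: C_1 → C_0 is given by ∂[p,q] = [q] − [p]. For instance
  ∂ei = i − e.
This gives a 9×27 integer matrix of rank 8; reducing to Smith normal form yields diagonal entries (1,1,1,1,1,1,1,1).

The boundary map ∂_2: C_2 → C_1 acts by ∂[p,q,r] = [q,r] − [p,r] + [p,q]. For instance
  ∂abd = bd − ad + ab,
  ∂cfg = fg − cg + cf.
The resulting 27×18 matrix has rank 18, and its Smith normal form has invariant factors (1,1,1,1,1,1,1,1,1,1,1,1,1,1,1,1,1,2).

Now H_k = ker ∂_k / im ∂_{k+1}, so:

  H_0: rank C_0 − rank ∂_1 = 9 − 8 = 1, and the invariant factors of ∂_1 are all 1, so H_0 ≅ Z.
  H_1: rank ker ∂_1 − rank ∂_2 = (27 − 8) − 18 = 1, and ∂_2 has invariant factor 2 > 1, so H_1 ≅ Z ⊕ Z_2.
  H_2: rank ker ∂_2 − rank ∂_3 = (18 − 18) − 0 = 0, and there is no ∂_3, so H_2 ≅ 0.

(K is a triangulation of the Klein bottle.)

H_0 = Z,  H_1 = Z ⊕ Z_2,  H_2 = 0.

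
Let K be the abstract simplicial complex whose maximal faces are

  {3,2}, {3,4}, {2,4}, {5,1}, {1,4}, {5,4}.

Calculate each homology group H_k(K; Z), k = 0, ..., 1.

H_0 = Z,  H_1 = Z^2.

Take the total order 1 < 2 < 3 < 4 < 5 on the vertex set. Then K (dimension 1) consists of the simplices:

  0-simplices (5): [1], [2], [3], [4], [5]
  1-simplices (6): [1,4], [1,5], [2,3], [2,4], [3,4], [4,5]

Hence C_0 ≅ Z^5, C_1 ≅ Z^6.

Boundary ∂_1: C_1 → C_0 sends each edge [p,q] (with p < q) to q − p. For instance
  ∂[2,3] = [3] − [2].
As a 5×6 matrix over Z this has rank 4, with invariant factors (1,1,1,1).

Now H_k = ker ∂_k / im ∂_{k+1}, so:

  H_0: rank C_0 − rank ∂_1 = 5 − 4 = 1, and the invariant factors of ∂_1 are all 1, so H_0 = Z.
  H_1: rank ker ∂_1 − rank ∂_2 = (6 − 4) − 0 = 2, and there is no ∂_2, so H_1 = Z^2.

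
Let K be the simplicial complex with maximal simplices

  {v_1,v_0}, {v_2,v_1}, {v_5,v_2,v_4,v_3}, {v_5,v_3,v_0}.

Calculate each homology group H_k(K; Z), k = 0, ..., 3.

H_0 ≅ Z,  H_1 ≅ Z,  H_2 = 0,  H_3 = 0.

Take the total order v_0 < v_1 < v_2 < v_3 < v_4 < v_5 on the vertex set. Then K (dimension 3) consists of the simplices:

  0-simplices (6): [v_0], [v_1], [v_2], [v_3], [v_4], [v_5]
  1-simplices (10): [v_0,v_1], [v_0,v_3], [v_0,v_5], [v_1,v_2], [v_2,v_3], [v_2,v_4], [v_2,v_5], [v_3,v_4], [v_3,v_5], [v_4,v_5]
  2-simplices (5): [v_0,v_3,v_5], [v_2,v_3,v_4], [v_2,v_3,v_5], [v_2,v_4,v_5], [v_3,v_4,v_5]
  3-simplices (1): [v_2,v_3,v_4,v_5]

giving chain groups C_0 ≅ Z^6, C_1 ≅ Z^10, C_2 ≅ Z^5, C_3 ≅ Z^1.

The boundary map ∂_1: C_1 → C_0 maps an edge to its endpoints' difference, ∂[p,q] = q − p. For instance
  ∂[v_2,v_3] = [v_3] − [v_2].
As a 6×10 matrix over Z this has rank 5, with invariant factors (1,1,1,1,1).

The boundary map ∂_2: C_2 → C_1 sends each 2-simplex [p,q,r] to [q,r] − [p,r] + [p,q]. For instance
  ∂[v_0,v_3,v_5] = [v_3,v_5] − [v_0,v_5] + [v_0,v_3],
  ∂[v_2,v_3,v_5] = [v_3,v_5] − [v_2,v_5] + [v_2,v_3].
The 10×5 boundary matrix has rank 4 and Smith normal form diag(1,1,1,1).

The boundary map ∂_3: C_3 → C_2 sends each 3-simplex σ to the alternating sum Σ_i (−1)^i (σ with its i-th vertex removed). For instance
  ∂[v_2,v_3,v_4,v_5] = [v_3,v_4,v_5] − [v_2,v_4,v_5] + [v_2,v_3,v_5] − [v_2,v_3,v_4].
The resulting 5×1 matrix has rank 1, and its Smith normal form has invariant factors (1).

From H_k ≅ ker(∂_k) / im(∂_{k+1}) we obtain:

  H_0: rank C_0 − rank ∂_1 = 6 − 5 = 1, and the invariant factors of ∂_1 are all 1, so H_0 = Z.
  H_1: rank ker ∂_1 − rank ∂_2 = (10 − 5) − 4 = 1, and the invariant factors of ∂_2 are all 1, so H_1 = Z.
  H_2: rank ker ∂_2 − rank ∂_3 = (5 − 4) − 1 = 0, and the invariant factors of ∂_3 are all 1, so H_2 = 0.
  H_3: rank ker ∂_3 − rank ∂_4 = (1 − 1) − 0 = 0, and there is no ∂_4, so H_3 = 0.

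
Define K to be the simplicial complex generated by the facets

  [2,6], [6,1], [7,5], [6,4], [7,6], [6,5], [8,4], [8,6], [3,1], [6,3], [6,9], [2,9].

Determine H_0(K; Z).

H_0 ≅ Z.

We work with the vertex ordering 1 < 2 < 3 < 4 < 5 < 6 < 7 < 8 < 9. The simplices of K, each written with vertices in increasing order, are:

  0-simplices (9): [1], [2], [3], [4], [5], [6], [7], [8], [9]
  1-simplices (12): [1,3], [1,6], [2,6], [2,9], [3,6], [4,6], [4,8], [5,6], [5,7], [6,7], [6,8], [6,9]

Hence C_0 ≅ Z^9, C_1 ≅ Z^12.

The boundary map ∂_1: C_1 → C_0 is given by ∂[p,q] = [q] − [p].
The 9×12 boundary matrix has rank 8 and Smith normal form diag(1,1,1,1,1,1,1,1).

From H_k ≅ ker(∂_k) / im(∂_{k+1}) we obtain:

  H_0: rank C_0 − rank ∂_1 = 9 − 8 = 1, and the invariant factors of ∂_1 are all 1, so H_0 ≅ Z.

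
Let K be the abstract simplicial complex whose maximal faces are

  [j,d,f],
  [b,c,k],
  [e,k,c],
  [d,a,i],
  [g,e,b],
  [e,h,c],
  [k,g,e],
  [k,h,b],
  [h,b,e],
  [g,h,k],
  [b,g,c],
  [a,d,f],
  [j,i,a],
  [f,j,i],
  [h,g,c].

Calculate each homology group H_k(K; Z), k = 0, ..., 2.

H_0 ≅ Z^2,  H_1 ≅ Z ⊕ Z_2,  H_2 = 0.

Order the vertices as a < b < c < d < e < f < g < h < i < j < k. Listing each simplex with vertices in this order, K has dimension 2 with simplices:

  0-simplices (11): a, b, c, d, e, f, g, h, i, j, k
  1-simplices (25): ad, af, ai, aj, bc, be, bg, bh, bk, ce, cg, ch, ck, df, di, dj, eg, eh, ek, fi, fj, gh, gk, hk, ij
  2-simplices (15): adf, adi, aij, bcg, bck, beg, beh, bhk, ceh, cek, cgh, dfj, egk, fij, ghk

so the chain groups are C_0 ≅ Z^11, C_1 ≅ Z^25, C_2 ≅ Z^15.

∂_1: C_1 → C_0 sends each edge [p,q] (with p < q) to q − p. For instance
  ∂fi = i − f.
As a 11×25 matrix over Z this has rank 9, with invariant factors (1,1,1,1,1,1,1,1,1).

∂_2: C_2 → C_1 acts by ∂[p,q,r] = [q,r] − [p,r] + [p,q]. For instance
  ∂ceh = eh − ch + ce,
  ∂bhk = hk − bk + bh.
The 25×15 boundary matrix has rank 15 and Smith normal form diag(1,1,1,1,1,1,1,1,1,1,1,1,1,1,2).

From H_k ≅ ker(∂_k) / im(∂_{k+1}) we obtain:

  H_0: rank C_0 − rank ∂_1 = 11 − 9 = 2, and the invariant factors of ∂_1 are all 1, so H_0 = Z^2.
  H_1: rank ker ∂_1 − rank ∂_2 = (25 − 9) − 15 = 1, and ∂_2 has invariant factor 2 > 1, so H_1 = Z ⊕ Z_2.
  H_2: rank ker ∂_2 − rank ∂_3 = (15 − 15) − 0 = 0, and there is no ∂_3, so H_2 = 0.

(K is a triangulation of the disjoint union of the real projective plane RP^2 and the Möbius band.)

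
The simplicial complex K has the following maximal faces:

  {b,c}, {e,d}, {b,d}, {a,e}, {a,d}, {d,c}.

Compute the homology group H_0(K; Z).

H_0 = Z.

Order the vertices as a < b < c < d < e. Listing each simplex with vertices in this order, K has dimension 1 with simplices:

  0-simplices (5): a, b, c, d, e
  1-simplices (6): ad, ae, bc, bd, cd, de

giving chain groups C_0 ≅ Z^5, C_1 ≅ Z^6.

∂_1: C_1 → C_0 is given by ∂[p,q] = [q] − [p]. For instance
  ∂ad = d − a.
As a 5×6 matrix over Z this has rank 4, with invariant factors (1,1,1,1).

From H_k ≅ ker(∂_k) / im(∂_{k+1}) we obtain:

  H_0: rank C_0 − rank ∂_1 = 5 − 4 = 1, and the invariant factors of ∂_1 are all 1, so H_0 ≅ Z.

(K is a triangulation of a wedge of 2 circles.)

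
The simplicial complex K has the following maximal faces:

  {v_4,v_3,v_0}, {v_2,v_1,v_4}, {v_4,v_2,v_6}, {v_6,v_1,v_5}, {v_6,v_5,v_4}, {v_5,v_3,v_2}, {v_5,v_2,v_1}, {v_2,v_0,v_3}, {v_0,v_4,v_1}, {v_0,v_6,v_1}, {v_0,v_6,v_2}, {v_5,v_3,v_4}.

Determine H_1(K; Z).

H_1 = Z/2Z.

Take the total order v_0 < v_1 < v_2 < v_3 < v_4 < v_5 < v_6 on the vertex set. Then K (dimension 2) consists of the simplices:

  0-simplices (7): [v_0], [v_1], [v_2], [v_3], [v_4], [v_5], [v_6]
  1-simplices (18): (18 of them)
  2-simplices (12): (12 of them)

giving chain groups C_0 ≅ Z^7, C_1 ≅ Z^18, C_2 ≅ Z^12.

The boundary map ∂_1: C_1 → C_0 maps an edge to its endpoints' difference, ∂[p,q] = q − p.
This gives a 7×18 integer matrix of rank 6; reducing to Smith normal form yields diagonal entries (1,1,1,1,1,1).

The boundary map ∂_2: C_2 → C_1 maps a triangle to the signed sum of its edges. For instance
  ∂[v_0,v_1,v_4] = [v_1,v_4] − [v_0,v_4] + [v_0,v_1],
  ∂[v_1,v_5,v_6] = [v_5,v_6] − [v_1,v_6] + [v_1,v_5].
The 18×12 boundary matrix has rank 12 and Smith normal form diag(1,1,1,1,1,1,1,1,1,1,1,2).

Reading off H_k = ker ∂_k / im ∂_{k+1}:

  H_1: rank ker ∂_1 − rank ∂_2 = (18 − 6) − 12 = 0, and ∂_2 has invariant factor 2 > 1, so H_1 = Z/2Z.

(K is a triangulation of the real projective plane RP^2.)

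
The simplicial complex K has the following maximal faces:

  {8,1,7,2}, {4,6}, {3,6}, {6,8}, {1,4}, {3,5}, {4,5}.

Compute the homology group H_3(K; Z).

H_3 = 0.

K has 8 vertices, 12 edges, 4 triangles, 1 3-simplex.
rank ∂_3 = 1, rank ∂_4 = 0 ⇒ b_3 = 1 − 1 − 0 = 0. So H_3 = 0.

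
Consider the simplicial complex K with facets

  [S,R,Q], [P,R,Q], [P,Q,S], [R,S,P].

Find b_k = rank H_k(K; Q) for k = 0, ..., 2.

Fix the vertex order P < Q < R < S and write every simplex with vertices in increasing order. Then dim K = 2 and the simplices of K are:

  0-simplices (4): P, Q, R, S
  1-simplices (6): PQ, PR, PS, QR, QS, RS
  2-simplices (4): PQR, PQS, PRS, QRS

giving chain groups C_0 ≅ Z^4, C_1 ≅ Z^6, C_2 ≅ Z^4.

The boundary map ∂_1: C_1 → C_0 is given by ∂[p,q] = [q] − [p].
As a 4×6 matrix over Z this has rank 3, with invariant factors (1,1,1).

The boundary map ∂_2: C_2 → C_1 sends each 2-simplex [p,q,r] to [q,r] − [p,r] + [p,q]. For instance
  ∂PQS = QS − PS + PQ,
  ∂PRS = RS − PS + PR.
This gives a 6×4 integer matrix of rank 3; reducing to Smith normal form yields diagonal entries (1,1,1).

Reading off H_k = ker ∂_k / im ∂_{k+1}:

  H_0: rank C_0 − rank ∂_1 = 4 − 3 = 1, and the invariant factors of ∂_1 are all 1, so H_0 ≅ Z.
  H_1: rank ker ∂_1 − rank ∂_2 = (6 − 3) − 3 = 0, and the invariant factors of ∂_2 are all 1, so H_1 ≅ 0.
  H_2: rank ker ∂_2 − rank ∂_3 = (4 − 3) − 0 = 1, and there is no ∂_3, so H_2 ≅ Z.

(K is a triangulation of the 2-sphere S^2.)

Hence the Betti numbers are b_0 = 1, b_1 = 0, b_2 = 1.

b_0 = 1, b_1 = 0, b_2 = 1.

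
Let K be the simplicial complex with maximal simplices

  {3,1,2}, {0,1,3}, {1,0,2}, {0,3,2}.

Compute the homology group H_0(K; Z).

We work with the vertex ordering 0 < 1 < 2 < 3. The simplices of K, each written with vertices in increasing order, are:

  0-simplices (4): [0], [1], [2], [3]
  1-simplices (6): [0,1], [0,2], [0,3], [1,2], [1,3], [2,3]
  2-simplices (4): [0,1,2], [0,1,3], [0,2,3], [1,2,3]

so the chain groups are C_0 ≅ Z^4, C_1 ≅ Z^6, C_2 ≅ Z^4.

∂_1: C_1 → C_0 sends each edge [p,q] (with p < q) to q − p.
As a 4×6 matrix over Z this has rank 3, with invariant factors (1,1,1).

Boundary ∂_2: C_2 → C_1 acts by ∂[p,q,r] = [q,r] − [p,r] + [p,q]. For instance
  ∂[0,2,3] = [2,3] − [0,3] + [0,2],
  ∂[0,1,3] = [1,3] − [0,3] + [0,1].
As a 6×4 matrix over Z this has rank 3, with invariant factors (1,1,1).

Reading off H_k = ker ∂_k / im ∂_{k+1}:

  H_0: rank C_0 − rank ∂_1 = 4 − 3 = 1, and the invariant factors of ∂_1 are all 1, so H_0 = Z.

H_0 = Z.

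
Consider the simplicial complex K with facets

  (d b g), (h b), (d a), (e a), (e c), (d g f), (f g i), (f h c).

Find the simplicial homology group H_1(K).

Order the vertices as a < b < c < d < e < f < g < h < i. Listing each simplex with vertices in this order, K has dimension 2 with simplices:

  0-simplices (9): a, b, c, d, e, f, g, h, i
  1-simplices (14): ad, ae, bd, bg, bh, ce, cf, ch, df, dg, fg, fh, fi, gi
  2-simplices (4): bdg, cfh, dfg, fgi

so the chain groups are C_0 ≅ Z^9, C_1 ≅ Z^14, C_2 ≅ Z^4.

The boundary map ∂_1: C_1 → C_0 is given by ∂[p,q] = [q] − [p].
The resulting 9×14 matrix has rank 8, and its Smith normal form has invariant factors (1,1,1,1,1,1,1,1).

Boundary ∂_2: C_2 → C_1 sends each 2-simplex [p,q,r] to [q,r] − [p,r] + [p,q]. For instance
  ∂cfh = fh − ch + cf,
  ∂dfg = fg − dg + df.
As a 14×4 matrix over Z this has rank 4, with invariant factors (1,1,1,1).

Computing H_k = (kernel of ∂_k) / (image of ∂_{k+1}):

  H_1: rank ker ∂_1 − rank ∂_2 = (14 − 8) − 4 = 2, and the invariant factors of ∂_2 are all 1, so H_1 = Z^2.

H_1 ≅ Z^2.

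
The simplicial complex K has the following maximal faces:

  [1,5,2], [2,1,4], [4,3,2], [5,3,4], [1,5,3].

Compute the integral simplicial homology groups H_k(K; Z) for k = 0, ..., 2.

H_0 ≅ Z,  H_1 ≅ Z,  H_2 = 0.

Fix the vertex order 1 < 2 < 3 < 4 < 5 and write every simplex with vertices in increasing order. Then dim K = 2 and the simplices of K are:

  0-simplices (5): [1], [2], [3], [4], [5]
  1-simplices (10): [1,2], [1,3], [1,4], [1,5], [2,3], [2,4], [2,5], [3,4], [3,5], [4,5]
  2-simplices (5): [1,2,4], [1,2,5], [1,3,5], [2,3,4], [3,4,5]

giving chain groups C_0 ≅ Z^5, C_1 ≅ Z^10, C_2 ≅ Z^5.

The boundary map ∂_1: C_1 → C_0 is given by ∂[p,q] = [q] − [p]. For instance
  ∂[1,4] = [4] − [1].
As a 5×10 matrix over Z this has rank 4, with invariant factors (1,1,1,1).

The boundary map ∂_2: C_2 → C_1 maps a triangle to the signed sum of its edges. For instance
  ∂[2,3,4] = [3,4] − [2,4] + [2,3],
  ∂[3,4,5] = [4,5] − [3,5] + [3,4].
The 10×5 boundary matrix has rank 5 and Smith normal form diag(1,1,1,1,1).

From H_k ≅ ker(∂_k) / im(∂_{k+1}) we obtain:

  H_0: rank C_0 − rank ∂_1 = 5 − 4 = 1, and the invariant factors of ∂_1 are all 1, so H_0 = Z.
  H_1: rank ker ∂_1 − rank ∂_2 = (10 − 4) − 5 = 1, and the invariant factors of ∂_2 are all 1, so H_1 = Z.
  H_2: rank ker ∂_2 − rank ∂_3 = (5 − 5) − 0 = 0, and there is no ∂_3, so H_2 = 0.

(K is a triangulation of the Möbius band.)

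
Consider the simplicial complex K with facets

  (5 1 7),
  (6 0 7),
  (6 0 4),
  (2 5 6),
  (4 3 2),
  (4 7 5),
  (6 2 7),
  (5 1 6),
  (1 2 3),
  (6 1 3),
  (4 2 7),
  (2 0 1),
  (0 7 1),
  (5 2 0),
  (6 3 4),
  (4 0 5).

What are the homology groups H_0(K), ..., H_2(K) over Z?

H_0 = Z,  H_1 = Z^2,  H_2 = Z.

Order the vertices as 0 < 1 < 2 < 3 < 4 < 5 < 6 < 7. Listing each simplex with vertices in this order, K has dimension 2 with simplices:

  0-simplices (8): [0], [1], [2], [3], [4], [5], [6], [7]
  1-simplices (24): (24 of them)
  2-simplices (16): [0,1,2], [0,1,7], [0,2,5], [0,4,5], [0,4,6], [0,6,7], [1,2,3], [1,3,6], [1,5,6], [1,5,7], [2,3,4], [2,4,7], [2,5,6], [2,6,7], [3,4,6], [4,5,7]

so the chain groups are C_0 ≅ Z^8, C_1 ≅ Z^24, C_2 ≅ Z^16.

Boundary ∂_1: C_1 → C_0 sends each edge [p,q] (with p < q) to q − p. For instance
  ∂[3,4] = [4] − [3].
The 8×24 boundary matrix has rank 7 and Smith normal form diag(1,1,1,1,1,1,1).

Boundary ∂_2: C_2 → C_1 sends each 2-simplex [p,q,r] to [q,r] − [p,r] + [p,q]. For instance
  ∂[1,5,6] = [5,6] − [1,6] + [1,5],
  ∂[4,5,7] = [5,7] − [4,7] + [4,5].
The resulting 24×16 matrix has rank 15, and its Smith normal form has invariant factors (1,1,1,1,1,1,1,1,1,1,1,1,1,1,1).

Computing H_k = (kernel of ∂_k) / (image of ∂_{k+1}):

  H_0: rank C_0 − rank ∂_1 = 8 − 7 = 1, and the invariant factors of ∂_1 are all 1, so H_0 ≅ Z.
  H_1: rank ker ∂_1 − rank ∂_2 = (24 − 7) − 15 = 2, and the invariant factors of ∂_2 are all 1, so H_1 ≅ Z^2.
  H_2: rank ker ∂_2 − rank ∂_3 = (16 − 15) − 0 = 1, and there is no ∂_3, so H_2 ≅ Z.

As a check, the Euler characteristic is 8 − 24 + 16 = 0, which agrees with 1 − 2 + 1 = 0.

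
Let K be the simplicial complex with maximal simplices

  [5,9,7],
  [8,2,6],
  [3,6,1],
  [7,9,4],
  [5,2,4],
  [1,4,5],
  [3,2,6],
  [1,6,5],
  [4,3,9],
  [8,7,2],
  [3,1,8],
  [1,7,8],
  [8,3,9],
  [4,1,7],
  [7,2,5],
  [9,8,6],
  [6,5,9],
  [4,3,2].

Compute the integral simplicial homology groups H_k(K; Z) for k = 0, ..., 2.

H_0 ≅ Z,  H_1 ≅ Z ⊕ Z/2,  H_2 = 0.

Order the vertices as 1 < 2 < 3 < 4 < 5 < 6 < 7 < 8 < 9. Listing each simplex with vertices in this order, K has dimension 2 with simplices:

  0-simplices (9): [1], [2], [3], [4], [5], [6], [7], [8], [9]
  1-simplices (27): (27 of them)
  2-simplices (18): [1,3,6], [1,3,8], [1,4,5], [1,4,7], [1,5,6], [1,7,8], [2,3,4], [2,3,6], [2,4,5], [2,5,7], [2,6,8], [2,7,8], [3,4,9], [3,8,9], [4,7,9], [5,6,9], [5,7,9], [6,8,9]

giving chain groups C_0 ≅ Z^9, C_1 ≅ Z^27, C_2 ≅ Z^18.

∂_1: C_1 → C_0 maps an edge to its endpoints' difference, ∂[p,q] = q − p. For instance
  ∂[8,9] = [9] − [8].
This gives a 9×27 integer matrix of rank 8; reducing to Smith normal form yields diagonal entries (1,1,1,1,1,1,1,1).

Boundary ∂_2: C_2 → C_1 sends each 2-simplex [p,q,r] to [q,r] − [p,r] + [p,q]. For instance
  ∂[2,7,8] = [7,8] − [2,8] + [2,7],
  ∂[3,4,9] = [4,9] − [3,9] + [3,4].
As a 27×18 matrix over Z this has rank 18, with invariant factors (1,1,1,1,1,1,1,1,1,1,1,1,1,1,1,1,1,2).

Computing H_k = (kernel of ∂_k) / (image of ∂_{k+1}):

  H_0: rank C_0 − rank ∂_1 = 9 − 8 = 1, and the invariant factors of ∂_1 are all 1, so H_0 ≅ Z.
  H_1: rank ker ∂_1 − rank ∂_2 = (27 − 8) − 18 = 1, and ∂_2 has invariant factor 2 > 1, so H_1 ≅ Z ⊕ Z/2.
  H_2: rank ker ∂_2 − rank ∂_3 = (18 − 18) − 0 = 0, and there is no ∂_3, so H_2 ≅ 0.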